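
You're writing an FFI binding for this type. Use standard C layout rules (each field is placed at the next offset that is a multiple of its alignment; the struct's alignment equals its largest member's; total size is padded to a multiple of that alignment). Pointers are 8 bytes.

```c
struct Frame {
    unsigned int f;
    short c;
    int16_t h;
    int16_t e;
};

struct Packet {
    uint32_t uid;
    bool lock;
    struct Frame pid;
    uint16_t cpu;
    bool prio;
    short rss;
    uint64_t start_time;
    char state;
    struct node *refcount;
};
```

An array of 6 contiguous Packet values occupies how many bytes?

Frame: @0: f [4B, align 4] → 4; @4: c [2B, align 2] → 6; @6: h [2B, align 2] → 8; @8: e [2B, align 2] → 10; +2 tail pad (align 4); size 12, align 4
@0: uid [4B, align 4] → 4
@4: lock [1B, align 1] → 5
+3 pad (align 4)
@8: pid [12B, align 4] → 20
@20: cpu [2B, align 2] → 22
@22: prio [1B, align 1] → 23
+1 pad (align 2)
@24: rss [2B, align 2] → 26
+6 pad (align 8)
@32: start_time [8B, align 8] → 40
@40: state [1B, align 1] → 41
+7 pad (align 8)
@48: refcount [8B, align 8] → 56
size 56, align 8
array of 6: 6 × 56 = 336

336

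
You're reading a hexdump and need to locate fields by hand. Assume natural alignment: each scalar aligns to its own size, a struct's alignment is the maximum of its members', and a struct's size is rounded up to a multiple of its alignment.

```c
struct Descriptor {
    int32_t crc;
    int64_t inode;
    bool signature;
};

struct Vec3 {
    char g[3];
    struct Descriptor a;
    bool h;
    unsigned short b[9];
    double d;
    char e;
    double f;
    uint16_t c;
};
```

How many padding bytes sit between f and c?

Descriptor: 0..4  crc  (4B, 4-aligned); 4..8  -- padding (4B); 8..16  inode  (8B, 8-aligned); 16..17  signature  (1B, 1-aligned); 17..24  -- tail padding (7B); sizeof = 24, alignof = 8
0..3  g  (3B, 1-aligned)
3..8  -- padding (5B)
8..32  a  (24B, 8-aligned)
32..33  h  (1B, 1-aligned)
33..34  -- padding (1B)
34..52  b  (18B, 2-aligned)
52..56  -- padding (4B)
56..64  d  (8B, 8-aligned)
64..65  e  (1B, 1-aligned)
65..72  -- padding (7B)
72..80  f  (8B, 8-aligned)
80..82  c  (2B, 2-aligned)

0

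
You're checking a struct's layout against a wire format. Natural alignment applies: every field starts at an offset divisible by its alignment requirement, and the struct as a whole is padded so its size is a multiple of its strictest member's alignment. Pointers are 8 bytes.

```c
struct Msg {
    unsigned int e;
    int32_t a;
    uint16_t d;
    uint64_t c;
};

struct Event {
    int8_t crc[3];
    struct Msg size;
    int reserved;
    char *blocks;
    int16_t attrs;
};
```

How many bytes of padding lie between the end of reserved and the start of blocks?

4

Msg: e at 0 (size 4, align 4) → ends 4; a at 4 (size 4, align 4) → ends 8; d at 8 (size 2, align 2) → ends 10; pad 6 to align 8 for c; c at 16 (size 8, align 8) → ends 24; total 24 bytes, alignment 8
crc at 0 (size 3, align 1) → ends 3
pad 5 to align 8 for size
size at 8 (size 24, align 8) → ends 32
reserved at 32 (size 4, align 4) → ends 36
pad 4 to align 8 for blocks
blocks at 40 (size 8, align 8) → ends 48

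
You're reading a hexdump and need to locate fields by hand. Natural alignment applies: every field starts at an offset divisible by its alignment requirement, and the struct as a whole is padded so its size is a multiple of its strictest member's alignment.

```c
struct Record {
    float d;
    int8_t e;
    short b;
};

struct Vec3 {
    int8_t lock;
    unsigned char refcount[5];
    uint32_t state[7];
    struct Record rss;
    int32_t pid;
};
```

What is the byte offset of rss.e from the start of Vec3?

40

Record: @0: d [4B, align 4] → 4; @4: e [1B, align 1] → 5; +1 pad (align 2); @6: b [2B, align 2] → 8; size 8, align 4
@0: lock [1B, align 1] → 1
@1: refcount [5B, align 1] → 6
+2 pad (align 4)
@8: state [28B, align 4] → 36
@36: rss [8B, align 4] → 44
within Record: e at 4
36 + 4 = 40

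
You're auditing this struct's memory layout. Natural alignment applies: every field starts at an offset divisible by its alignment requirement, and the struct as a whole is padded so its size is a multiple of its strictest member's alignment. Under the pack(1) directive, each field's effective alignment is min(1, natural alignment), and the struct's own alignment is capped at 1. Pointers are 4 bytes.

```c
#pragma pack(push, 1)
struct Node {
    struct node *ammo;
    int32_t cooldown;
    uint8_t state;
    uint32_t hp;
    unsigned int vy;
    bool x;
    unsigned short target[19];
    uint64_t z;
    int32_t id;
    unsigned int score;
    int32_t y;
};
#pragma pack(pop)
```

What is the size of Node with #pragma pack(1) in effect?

76

ammo at 0 (size 4, align 1) → ends 4
cooldown at 4 (size 4, align 1) → ends 8
state at 8 (size 1, align 1) → ends 9
hp at 9 (size 4, align 1) → ends 13
vy at 13 (size 4, align 1) → ends 17
x at 17 (size 1, align 1) → ends 18
target at 18 (size 38, align 1) → ends 56
z at 56 (size 8, align 1) → ends 64
id at 64 (size 4, align 1) → ends 68
score at 68 (size 4, align 1) → ends 72
y at 72 (size 4, align 1) → ends 76
total 76 bytes, alignment 1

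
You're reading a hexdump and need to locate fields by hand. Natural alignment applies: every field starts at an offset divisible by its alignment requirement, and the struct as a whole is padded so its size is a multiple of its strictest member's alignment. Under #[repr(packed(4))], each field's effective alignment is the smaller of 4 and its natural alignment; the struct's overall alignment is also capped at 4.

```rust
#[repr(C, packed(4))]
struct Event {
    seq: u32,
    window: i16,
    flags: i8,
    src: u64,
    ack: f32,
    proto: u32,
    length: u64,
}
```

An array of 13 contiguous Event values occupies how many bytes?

0..4  seq  (4B, 4-aligned)
4..6  window  (2B, 2-aligned)
6..7  flags  (1B, 1-aligned)
7..8  -- padding (1B)
8..16  src  (8B, 4-aligned)
16..20  ack  (4B, 4-aligned)
20..24  proto  (4B, 4-aligned)
24..32  length  (8B, 4-aligned)
sizeof = 32, alignof = 4
array of 13: 13 × 32 = 416

416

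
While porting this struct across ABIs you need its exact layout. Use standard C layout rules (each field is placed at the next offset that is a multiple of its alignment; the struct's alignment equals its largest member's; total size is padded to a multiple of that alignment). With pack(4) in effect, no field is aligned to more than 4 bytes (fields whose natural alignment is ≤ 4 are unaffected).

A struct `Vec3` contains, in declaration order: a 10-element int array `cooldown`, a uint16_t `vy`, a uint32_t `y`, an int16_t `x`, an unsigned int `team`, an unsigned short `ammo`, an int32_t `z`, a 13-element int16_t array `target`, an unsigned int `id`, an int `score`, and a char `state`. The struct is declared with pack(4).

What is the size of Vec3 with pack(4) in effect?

104

cooldown at 0 (size 40, align 4) → ends 40
vy at 40 (size 2, align 2) → ends 42
pad 2 to align 4 for y
y at 44 (size 4, align 4) → ends 48
x at 48 (size 2, align 2) → ends 50
pad 2 to align 4 for team
team at 52 (size 4, align 4) → ends 56
ammo at 56 (size 2, align 2) → ends 58
pad 2 to align 4 for z
z at 60 (size 4, align 4) → ends 64
target at 64 (size 26, align 2) → ends 90
pad 2 to align 4 for id
id at 92 (size 4, align 4) → ends 96
score at 96 (size 4, align 4) → ends 100
state at 100 (size 1, align 1) → ends 101
tail pad 3 to reach multiple of 4
total 104 bytes, alignment 4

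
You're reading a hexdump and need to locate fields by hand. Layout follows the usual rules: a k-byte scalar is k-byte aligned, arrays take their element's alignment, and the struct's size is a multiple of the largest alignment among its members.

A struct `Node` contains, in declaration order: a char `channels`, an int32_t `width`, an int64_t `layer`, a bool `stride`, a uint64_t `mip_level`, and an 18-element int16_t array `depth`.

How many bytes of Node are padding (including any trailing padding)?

channels at 0 (size 1, align 1) → ends 1
pad 3 to align 4 for width
width at 4 (size 4, align 4) → ends 8
layer at 8 (size 8, align 8) → ends 16
stride at 16 (size 1, align 1) → ends 17
pad 7 to align 8 for mip_level
mip_level at 24 (size 8, align 8) → ends 32
depth at 32 (size 36, align 2) → ends 68
tail pad 4 to reach multiple of 8
total 72 bytes, alignment 8
data bytes 58, size 72 → padding 14

14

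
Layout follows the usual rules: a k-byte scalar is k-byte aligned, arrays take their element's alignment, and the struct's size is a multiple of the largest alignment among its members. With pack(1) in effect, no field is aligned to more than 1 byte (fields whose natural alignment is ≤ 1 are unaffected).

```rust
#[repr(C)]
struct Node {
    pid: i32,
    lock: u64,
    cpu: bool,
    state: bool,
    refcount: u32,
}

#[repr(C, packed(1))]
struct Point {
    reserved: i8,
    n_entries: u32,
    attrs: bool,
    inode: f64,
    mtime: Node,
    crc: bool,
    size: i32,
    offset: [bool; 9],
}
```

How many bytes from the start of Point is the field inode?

Node: @0: pid [4B, align 4] → 4; +4 pad (align 8); @8: lock [8B, align 8] → 16; @16: cpu [1B, align 1] → 17; @17: state [1B, align 1] → 18; +2 pad (align 4); @20: refcount [4B, align 4] → 24; size 24, align 8
@0: reserved [1B, align 1] → 1
@1: n_entries [4B, align 1] → 5
@5: attrs [1B, align 1] → 6
@6: inode [8B, align 1] → 14

6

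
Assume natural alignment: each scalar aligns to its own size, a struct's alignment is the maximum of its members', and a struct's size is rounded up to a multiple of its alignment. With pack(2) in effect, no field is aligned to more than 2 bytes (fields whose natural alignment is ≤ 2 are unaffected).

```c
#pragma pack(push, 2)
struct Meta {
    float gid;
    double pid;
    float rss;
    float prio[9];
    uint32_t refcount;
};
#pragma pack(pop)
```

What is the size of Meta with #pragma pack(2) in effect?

56

0..4  gid  (4B, 2-aligned)
4..12  pid  (8B, 2-aligned)
12..16  rss  (4B, 2-aligned)
16..52  prio  (36B, 2-aligned)
52..56  refcount  (4B, 2-aligned)
sizeof = 56, alignof = 2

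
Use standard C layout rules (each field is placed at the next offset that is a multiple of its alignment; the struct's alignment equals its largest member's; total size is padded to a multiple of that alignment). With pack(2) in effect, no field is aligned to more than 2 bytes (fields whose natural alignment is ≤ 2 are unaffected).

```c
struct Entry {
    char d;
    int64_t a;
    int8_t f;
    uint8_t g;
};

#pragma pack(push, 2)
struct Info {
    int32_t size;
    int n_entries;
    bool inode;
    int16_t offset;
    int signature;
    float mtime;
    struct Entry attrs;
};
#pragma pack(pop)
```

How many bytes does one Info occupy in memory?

Entry: @0: d [1B, align 1] → 1; +7 pad (align 8); @8: a [8B, align 8] → 16; @16: f [1B, align 1] → 17; @17: g [1B, align 1] → 18; +6 tail pad (align 8); size 24, align 8
@0: size [4B, align 2] → 4
@4: n_entries [4B, align 2] → 8
@8: inode [1B, align 1] → 9
+1 pad (align 2)
@10: offset [2B, align 2] → 12
@12: signature [4B, align 2] → 16
@16: mtime [4B, align 2] → 20
@20: attrs [24B, align 2] → 44
size 44, align 2

44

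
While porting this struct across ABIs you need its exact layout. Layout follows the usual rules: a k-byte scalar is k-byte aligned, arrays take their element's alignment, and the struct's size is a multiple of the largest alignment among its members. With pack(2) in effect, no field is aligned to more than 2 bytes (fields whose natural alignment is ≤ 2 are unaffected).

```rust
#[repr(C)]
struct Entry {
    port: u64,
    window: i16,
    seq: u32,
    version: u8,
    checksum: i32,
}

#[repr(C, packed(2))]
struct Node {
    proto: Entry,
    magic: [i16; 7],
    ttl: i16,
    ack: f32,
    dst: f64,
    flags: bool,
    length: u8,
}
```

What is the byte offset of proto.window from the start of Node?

8

Entry: @0: port [8B, align 8] → 8; @8: window [2B, align 2] → 10; +2 pad (align 4); @12: seq [4B, align 4] → 16; @16: version [1B, align 1] → 17; +3 pad (align 4); @20: checksum [4B, align 4] → 24; size 24, align 8
@0: proto [24B, align 2] → 24
within Entry: window at 8
0 + 8 = 8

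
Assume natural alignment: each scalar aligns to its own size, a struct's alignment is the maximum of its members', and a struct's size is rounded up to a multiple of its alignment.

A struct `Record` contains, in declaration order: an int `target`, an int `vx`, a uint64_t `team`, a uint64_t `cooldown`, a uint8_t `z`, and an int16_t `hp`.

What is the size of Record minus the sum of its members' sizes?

target at 0 (size 4, align 4) → ends 4
vx at 4 (size 4, align 4) → ends 8
team at 8 (size 8, align 8) → ends 16
cooldown at 16 (size 8, align 8) → ends 24
z at 24 (size 1, align 1) → ends 25
pad 1 to align 2 for hp
hp at 26 (size 2, align 2) → ends 28
tail pad 4 to reach multiple of 8
total 32 bytes, alignment 8
data bytes 27, size 32 → padding 5

5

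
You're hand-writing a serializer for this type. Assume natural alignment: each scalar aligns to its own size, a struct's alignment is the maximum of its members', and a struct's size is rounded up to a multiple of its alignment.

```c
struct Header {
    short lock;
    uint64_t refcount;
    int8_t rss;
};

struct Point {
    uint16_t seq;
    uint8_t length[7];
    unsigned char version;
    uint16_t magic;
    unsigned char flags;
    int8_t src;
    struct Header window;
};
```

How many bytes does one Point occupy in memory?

40 bytes

Header: 0..2  lock  (2B, 2-aligned); 2..8  -- padding (6B); 8..16  refcount  (8B, 8-aligned); 16..17  rss  (1B, 1-aligned); 17..24  -- tail padding (7B); sizeof = 24, alignof = 8
0..2  seq  (2B, 2-aligned)
2..9  length  (7B, 1-aligned)
9..10  version  (1B, 1-aligned)
10..12  magic  (2B, 2-aligned)
12..13  flags  (1B, 1-aligned)
13..14  src  (1B, 1-aligned)
14..16  -- padding (2B)
16..40  window  (24B, 8-aligned)
sizeof = 40, alignof = 8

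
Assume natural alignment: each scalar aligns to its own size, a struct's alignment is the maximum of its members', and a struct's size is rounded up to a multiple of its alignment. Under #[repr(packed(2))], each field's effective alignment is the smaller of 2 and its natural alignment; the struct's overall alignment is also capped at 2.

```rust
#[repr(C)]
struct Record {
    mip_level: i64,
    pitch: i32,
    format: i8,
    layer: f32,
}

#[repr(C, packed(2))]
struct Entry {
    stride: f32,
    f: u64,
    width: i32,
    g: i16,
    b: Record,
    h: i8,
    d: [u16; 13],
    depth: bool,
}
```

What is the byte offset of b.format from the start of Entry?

Record: @0: mip_level [8B, align 8] → 8; @8: pitch [4B, align 4] → 12; @12: format [1B, align 1] → 13; +3 pad (align 4); @16: layer [4B, align 4] → 20; +4 tail pad (align 8); size 24, align 8
@0: stride [4B, align 2] → 4
@4: f [8B, align 2] → 12
@12: width [4B, align 2] → 16
@16: g [2B, align 2] → 18
@18: b [24B, align 2] → 42
within Record: format at 12
18 + 12 = 30

30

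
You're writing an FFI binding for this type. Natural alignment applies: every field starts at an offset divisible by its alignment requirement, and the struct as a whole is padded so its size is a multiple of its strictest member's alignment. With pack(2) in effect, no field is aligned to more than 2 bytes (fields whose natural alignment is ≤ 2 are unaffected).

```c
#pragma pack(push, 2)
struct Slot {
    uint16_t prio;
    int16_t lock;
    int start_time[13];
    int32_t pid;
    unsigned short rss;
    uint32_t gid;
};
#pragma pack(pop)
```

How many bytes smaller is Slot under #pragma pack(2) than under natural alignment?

natural layout:
  @0: prio [2B, align 2] → 2
  @2: lock [2B, align 2] → 4
  @4: start_time [52B, align 4] → 56
  @56: pid [4B, align 4] → 60
  @60: rss [2B, align 2] → 62
  +2 pad (align 4)
  @64: gid [4B, align 4] → 68
  size 68, align 4
packed(2) layout:
  @0: prio [2B, align 2] → 2
  @2: lock [2B, align 2] → 4
  @4: start_time [52B, align 2] → 56
  @56: pid [4B, align 2] → 60
  @60: rss [2B, align 2] → 62
  @62: gid [4B, align 2] → 66
  size 66, align 2
68 − 66 = 2

2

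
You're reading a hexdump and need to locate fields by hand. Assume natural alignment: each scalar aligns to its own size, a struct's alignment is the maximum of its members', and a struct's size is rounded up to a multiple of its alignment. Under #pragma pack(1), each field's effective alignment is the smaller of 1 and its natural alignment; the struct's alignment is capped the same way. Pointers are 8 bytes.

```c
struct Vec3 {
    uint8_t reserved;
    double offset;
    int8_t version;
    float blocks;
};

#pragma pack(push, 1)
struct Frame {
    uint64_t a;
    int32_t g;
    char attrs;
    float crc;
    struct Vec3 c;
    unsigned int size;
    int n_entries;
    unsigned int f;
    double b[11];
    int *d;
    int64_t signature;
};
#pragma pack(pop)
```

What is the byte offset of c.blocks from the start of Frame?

37

Vec3: reserved at 0 (size 1, align 1) → ends 1; pad 7 to align 8 for offset; offset at 8 (size 8, align 8) → ends 16; version at 16 (size 1, align 1) → ends 17; pad 3 to align 4 for blocks; blocks at 20 (size 4, align 4) → ends 24; total 24 bytes, alignment 8
a at 0 (size 8, align 1) → ends 8
g at 8 (size 4, align 1) → ends 12
attrs at 12 (size 1, align 1) → ends 13
crc at 13 (size 4, align 1) → ends 17
c at 17 (size 24, align 1) → ends 41
within Vec3: blocks at 20
17 + 20 = 37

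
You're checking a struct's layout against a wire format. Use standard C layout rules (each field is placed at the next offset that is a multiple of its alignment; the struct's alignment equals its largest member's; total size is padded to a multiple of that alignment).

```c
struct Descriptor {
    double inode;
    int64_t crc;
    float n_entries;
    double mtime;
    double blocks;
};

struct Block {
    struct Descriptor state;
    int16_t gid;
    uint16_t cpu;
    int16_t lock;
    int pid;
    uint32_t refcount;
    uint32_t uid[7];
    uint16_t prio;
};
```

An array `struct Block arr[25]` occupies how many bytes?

Descriptor: @0: inode [8B, align 8] → 8; @8: crc [8B, align 8] → 16; @16: n_entries [4B, align 4] → 20; +4 pad (align 8); @24: mtime [8B, align 8] → 32; @32: blocks [8B, align 8] → 40; size 40, align 8
@0: state [40B, align 8] → 40
@40: gid [2B, align 2] → 42
@42: cpu [2B, align 2] → 44
@44: lock [2B, align 2] → 46
+2 pad (align 4)
@48: pid [4B, align 4] → 52
@52: refcount [4B, align 4] → 56
@56: uid [28B, align 4] → 84
@84: prio [2B, align 2] → 86
+2 tail pad (align 8)
size 88, align 8
array of 25: 25 × 88 = 2200

2200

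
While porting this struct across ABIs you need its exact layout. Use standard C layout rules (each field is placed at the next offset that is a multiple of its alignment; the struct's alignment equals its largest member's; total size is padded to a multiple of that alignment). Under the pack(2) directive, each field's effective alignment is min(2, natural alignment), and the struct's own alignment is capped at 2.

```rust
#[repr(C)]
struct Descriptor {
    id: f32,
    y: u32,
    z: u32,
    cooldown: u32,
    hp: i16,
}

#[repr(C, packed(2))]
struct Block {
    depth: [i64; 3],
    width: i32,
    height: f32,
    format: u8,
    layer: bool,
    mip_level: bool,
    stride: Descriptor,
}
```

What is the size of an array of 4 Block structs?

224

Descriptor: @0: id [4B, align 4] → 4; @4: y [4B, align 4] → 8; @8: z [4B, align 4] → 12; @12: cooldown [4B, align 4] → 16; @16: hp [2B, align 2] → 18; +2 tail pad (align 4); size 20, align 4
@0: depth [24B, align 2] → 24
@24: width [4B, align 2] → 28
@28: height [4B, align 2] → 32
@32: format [1B, align 1] → 33
@33: layer [1B, align 1] → 34
@34: mip_level [1B, align 1] → 35
+1 pad (align 2)
@36: stride [20B, align 2] → 56
size 56, align 2
array of 4: 4 × 56 = 224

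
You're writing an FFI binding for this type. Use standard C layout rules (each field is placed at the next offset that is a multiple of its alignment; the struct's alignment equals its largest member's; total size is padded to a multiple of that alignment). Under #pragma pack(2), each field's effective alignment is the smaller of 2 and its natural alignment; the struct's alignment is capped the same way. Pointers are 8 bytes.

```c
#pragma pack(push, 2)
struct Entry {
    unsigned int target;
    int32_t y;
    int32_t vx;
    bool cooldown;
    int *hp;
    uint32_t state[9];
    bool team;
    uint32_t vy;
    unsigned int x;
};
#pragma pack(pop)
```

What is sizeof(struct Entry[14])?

952

0..4  target  (4B, 2-aligned)
4..8  y  (4B, 2-aligned)
8..12  vx  (4B, 2-aligned)
12..13  cooldown  (1B, 1-aligned)
13..14  -- padding (1B)
14..22  hp  (8B, 2-aligned)
22..58  state  (36B, 2-aligned)
58..59  team  (1B, 1-aligned)
59..60  -- padding (1B)
60..64  vy  (4B, 2-aligned)
64..68  x  (4B, 2-aligned)
sizeof = 68, alignof = 2
array of 14: 14 × 68 = 952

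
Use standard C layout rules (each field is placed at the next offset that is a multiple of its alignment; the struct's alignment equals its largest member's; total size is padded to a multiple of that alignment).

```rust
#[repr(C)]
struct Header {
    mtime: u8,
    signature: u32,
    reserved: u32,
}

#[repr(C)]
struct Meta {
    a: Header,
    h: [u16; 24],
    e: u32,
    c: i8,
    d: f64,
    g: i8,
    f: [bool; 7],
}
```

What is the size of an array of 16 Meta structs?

Header: @0: mtime [1B, align 1] → 1; +3 pad (align 4); @4: signature [4B, align 4] → 8; @8: reserved [4B, align 4] → 12; size 12, align 4
@0: a [12B, align 4] → 12
@12: h [48B, align 2] → 60
@60: e [4B, align 4] → 64
@64: c [1B, align 1] → 65
+7 pad (align 8)
@72: d [8B, align 8] → 80
@80: g [1B, align 1] → 81
@81: f [7B, align 1] → 88
size 88, align 8
array of 16: 16 × 88 = 1408

1408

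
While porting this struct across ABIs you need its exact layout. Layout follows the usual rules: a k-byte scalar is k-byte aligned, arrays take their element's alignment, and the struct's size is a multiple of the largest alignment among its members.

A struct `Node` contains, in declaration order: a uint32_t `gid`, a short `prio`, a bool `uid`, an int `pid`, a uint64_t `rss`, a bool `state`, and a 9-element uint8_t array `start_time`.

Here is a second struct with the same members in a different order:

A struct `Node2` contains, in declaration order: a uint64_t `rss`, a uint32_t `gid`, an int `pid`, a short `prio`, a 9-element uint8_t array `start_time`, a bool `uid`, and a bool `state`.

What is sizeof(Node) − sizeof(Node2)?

@0: gid [4B, align 4] → 4
@4: prio [2B, align 2] → 6
@6: uid [1B, align 1] → 7
+1 pad (align 4)
@8: pid [4B, align 4] → 12
+4 pad (align 8)
@16: rss [8B, align 8] → 24
@24: state [1B, align 1] → 25
@25: start_time [9B, align 1] → 34
+6 tail pad (align 8)
size 40, align 8
— Node2 —
@0: rss [8B, align 8] → 8
@8: gid [4B, align 4] → 12
@12: pid [4B, align 4] → 16
@16: prio [2B, align 2] → 18
@18: start_time [9B, align 1] → 27
@27: uid [1B, align 1] → 28
@28: state [1B, align 1] → 29
+3 tail pad (align 8)
size 32, align 8
40 − 32 = 8

8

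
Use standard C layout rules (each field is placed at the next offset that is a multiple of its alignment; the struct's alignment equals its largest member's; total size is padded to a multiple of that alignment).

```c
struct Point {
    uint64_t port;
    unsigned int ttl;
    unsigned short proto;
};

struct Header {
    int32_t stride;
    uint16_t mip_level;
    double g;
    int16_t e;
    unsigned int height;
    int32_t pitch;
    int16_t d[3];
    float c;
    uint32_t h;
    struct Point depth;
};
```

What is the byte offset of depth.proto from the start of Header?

Point: port at 0 (size 8, align 8) → ends 8; ttl at 8 (size 4, align 4) → ends 12; proto at 12 (size 2, align 2) → ends 14; tail pad 2 to reach multiple of 8; total 16 bytes, alignment 8
stride at 0 (size 4, align 4) → ends 4
mip_level at 4 (size 2, align 2) → ends 6
pad 2 to align 8 for g
g at 8 (size 8, align 8) → ends 16
e at 16 (size 2, align 2) → ends 18
pad 2 to align 4 for height
height at 20 (size 4, align 4) → ends 24
pitch at 24 (size 4, align 4) → ends 28
d at 28 (size 6, align 2) → ends 34
pad 2 to align 4 for c
c at 36 (size 4, align 4) → ends 40
h at 40 (size 4, align 4) → ends 44
pad 4 to align 8 for depth
depth at 48 (size 16, align 8) → ends 64
within Point: proto at 12
48 + 12 = 60

60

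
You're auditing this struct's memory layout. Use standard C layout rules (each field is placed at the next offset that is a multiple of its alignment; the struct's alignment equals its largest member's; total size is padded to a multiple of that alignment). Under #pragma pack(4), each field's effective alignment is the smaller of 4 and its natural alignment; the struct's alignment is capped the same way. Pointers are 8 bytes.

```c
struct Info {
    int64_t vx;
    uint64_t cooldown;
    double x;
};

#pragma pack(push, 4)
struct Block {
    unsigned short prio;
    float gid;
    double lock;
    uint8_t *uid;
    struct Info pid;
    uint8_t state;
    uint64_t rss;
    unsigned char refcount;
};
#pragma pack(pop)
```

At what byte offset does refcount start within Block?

60

Info: @0: vx [8B, align 8] → 8; @8: cooldown [8B, align 8] → 16; @16: x [8B, align 8] → 24; size 24, align 8
@0: prio [2B, align 2] → 2
+2 pad (align 4)
@4: gid [4B, align 4] → 8
@8: lock [8B, align 4] → 16
@16: uid [8B, align 4] → 24
@24: pid [24B, align 4] → 48
@48: state [1B, align 1] → 49
+3 pad (align 4)
@52: rss [8B, align 4] → 60
@60: refcount [1B, align 1] → 61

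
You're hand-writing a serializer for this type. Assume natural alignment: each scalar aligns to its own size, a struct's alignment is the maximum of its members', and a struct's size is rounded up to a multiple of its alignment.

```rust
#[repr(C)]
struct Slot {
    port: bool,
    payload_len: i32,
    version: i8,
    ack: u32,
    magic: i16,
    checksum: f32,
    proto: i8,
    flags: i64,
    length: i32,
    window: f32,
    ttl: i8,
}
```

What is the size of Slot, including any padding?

56 bytes

@0: port [1B, align 1] → 1
+3 pad (align 4)
@4: payload_len [4B, align 4] → 8
@8: version [1B, align 1] → 9
+3 pad (align 4)
@12: ack [4B, align 4] → 16
@16: magic [2B, align 2] → 18
+2 pad (align 4)
@20: checksum [4B, align 4] → 24
@24: proto [1B, align 1] → 25
+7 pad (align 8)
@32: flags [8B, align 8] → 40
@40: length [4B, align 4] → 44
@44: window [4B, align 4] → 48
@48: ttl [1B, align 1] → 49
+7 tail pad (align 8)
size 56, align 8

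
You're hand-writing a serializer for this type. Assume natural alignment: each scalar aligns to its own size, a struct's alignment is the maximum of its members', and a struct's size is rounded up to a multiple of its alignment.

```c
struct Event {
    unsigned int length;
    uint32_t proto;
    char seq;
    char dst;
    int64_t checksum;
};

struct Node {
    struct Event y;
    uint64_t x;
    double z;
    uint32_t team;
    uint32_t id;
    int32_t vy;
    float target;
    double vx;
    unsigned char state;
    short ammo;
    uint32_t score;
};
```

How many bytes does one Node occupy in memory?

72

Event: length at 0 (size 4, align 4) → ends 4; proto at 4 (size 4, align 4) → ends 8; seq at 8 (size 1, align 1) → ends 9; dst at 9 (size 1, align 1) → ends 10; pad 6 to align 8 for checksum; checksum at 16 (size 8, align 8) → ends 24; total 24 bytes, alignment 8
y at 0 (size 24, align 8) → ends 24
x at 24 (size 8, align 8) → ends 32
z at 32 (size 8, align 8) → ends 40
team at 40 (size 4, align 4) → ends 44
id at 44 (size 4, align 4) → ends 48
vy at 48 (size 4, align 4) → ends 52
target at 52 (size 4, align 4) → ends 56
vx at 56 (size 8, align 8) → ends 64
state at 64 (size 1, align 1) → ends 65
pad 1 to align 2 for ammo
ammo at 66 (size 2, align 2) → ends 68
score at 68 (size 4, align 4) → ends 72
total 72 bytes, alignment 8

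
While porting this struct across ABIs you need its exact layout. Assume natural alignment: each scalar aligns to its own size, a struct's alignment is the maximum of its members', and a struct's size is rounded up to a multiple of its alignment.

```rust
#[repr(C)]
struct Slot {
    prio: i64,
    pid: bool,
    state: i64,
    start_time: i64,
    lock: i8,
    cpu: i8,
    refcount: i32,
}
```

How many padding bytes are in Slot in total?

9

0..8  prio  (8B, 8-aligned)
8..9  pid  (1B, 1-aligned)
9..16  -- padding (7B)
16..24  state  (8B, 8-aligned)
24..32  start_time  (8B, 8-aligned)
32..33  lock  (1B, 1-aligned)
33..34  cpu  (1B, 1-aligned)
34..36  -- padding (2B)
36..40  refcount  (4B, 4-aligned)
sizeof = 40, alignof = 8
data bytes 31, size 40 → padding 9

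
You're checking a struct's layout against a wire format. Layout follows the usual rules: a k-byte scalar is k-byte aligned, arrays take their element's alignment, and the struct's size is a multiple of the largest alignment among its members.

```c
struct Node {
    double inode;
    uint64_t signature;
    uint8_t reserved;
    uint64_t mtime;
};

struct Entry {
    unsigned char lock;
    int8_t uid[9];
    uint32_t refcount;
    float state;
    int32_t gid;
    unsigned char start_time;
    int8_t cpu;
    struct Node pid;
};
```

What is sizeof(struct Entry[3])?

192

Node: 0..8  inode  (8B, 8-aligned); 8..16  signature  (8B, 8-aligned); 16..17  reserved  (1B, 1-aligned); 17..24  -- padding (7B); 24..32  mtime  (8B, 8-aligned); sizeof = 32, alignof = 8
0..1  lock  (1B, 1-aligned)
1..10  uid  (9B, 1-aligned)
10..12  -- padding (2B)
12..16  refcount  (4B, 4-aligned)
16..20  state  (4B, 4-aligned)
20..24  gid  (4B, 4-aligned)
24..25  start_time  (1B, 1-aligned)
25..26  cpu  (1B, 1-aligned)
26..32  -- padding (6B)
32..64  pid  (32B, 8-aligned)
sizeof = 64, alignof = 8
array of 3: 3 × 64 = 192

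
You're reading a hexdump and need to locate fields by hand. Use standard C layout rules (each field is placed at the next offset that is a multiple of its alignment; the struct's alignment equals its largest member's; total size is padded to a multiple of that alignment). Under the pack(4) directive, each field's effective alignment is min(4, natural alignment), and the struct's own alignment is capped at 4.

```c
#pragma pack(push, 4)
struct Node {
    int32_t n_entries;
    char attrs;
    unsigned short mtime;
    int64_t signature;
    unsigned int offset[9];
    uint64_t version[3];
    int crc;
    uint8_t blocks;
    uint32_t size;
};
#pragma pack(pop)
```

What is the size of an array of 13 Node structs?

@0: n_entries [4B, align 4] → 4
@4: attrs [1B, align 1] → 5
+1 pad (align 2)
@6: mtime [2B, align 2] → 8
@8: signature [8B, align 4] → 16
@16: offset [36B, align 4] → 52
@52: version [24B, align 4] → 76
@76: crc [4B, align 4] → 80
@80: blocks [1B, align 1] → 81
+3 pad (align 4)
@84: size [4B, align 4] → 88
size 88, align 4
array of 13: 13 × 88 = 1144

1144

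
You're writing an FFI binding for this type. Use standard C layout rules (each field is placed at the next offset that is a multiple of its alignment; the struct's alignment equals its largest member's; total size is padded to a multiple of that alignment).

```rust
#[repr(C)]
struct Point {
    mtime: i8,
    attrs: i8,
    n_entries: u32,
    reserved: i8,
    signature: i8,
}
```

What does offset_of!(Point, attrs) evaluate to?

@0: mtime [1B, align 1] → 1
@1: attrs [1B, align 1] → 2

1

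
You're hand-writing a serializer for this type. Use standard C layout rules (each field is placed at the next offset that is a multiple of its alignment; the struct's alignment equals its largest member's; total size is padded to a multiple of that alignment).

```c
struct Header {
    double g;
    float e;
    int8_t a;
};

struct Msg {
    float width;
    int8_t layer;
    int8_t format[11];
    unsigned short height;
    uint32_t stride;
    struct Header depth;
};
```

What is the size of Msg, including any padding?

Header: 0..8  g  (8B, 8-aligned); 8..12  e  (4B, 4-aligned); 12..13  a  (1B, 1-aligned); 13..16  -- tail padding (3B); sizeof = 16, alignof = 8
0..4  width  (4B, 4-aligned)
4..5  layer  (1B, 1-aligned)
5..16  format  (11B, 1-aligned)
16..18  height  (2B, 2-aligned)
18..20  -- padding (2B)
20..24  stride  (4B, 4-aligned)
24..40  depth  (16B, 8-aligned)
sizeof = 40, alignof = 8

40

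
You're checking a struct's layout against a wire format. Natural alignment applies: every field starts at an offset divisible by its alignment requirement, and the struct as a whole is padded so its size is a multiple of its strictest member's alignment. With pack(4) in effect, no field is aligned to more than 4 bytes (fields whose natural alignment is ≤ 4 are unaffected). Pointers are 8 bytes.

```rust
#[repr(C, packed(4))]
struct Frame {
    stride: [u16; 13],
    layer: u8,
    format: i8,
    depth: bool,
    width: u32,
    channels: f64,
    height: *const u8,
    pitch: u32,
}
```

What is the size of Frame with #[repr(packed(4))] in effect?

56

0..26  stride  (26B, 2-aligned)
26..27  layer  (1B, 1-aligned)
27..28  format  (1B, 1-aligned)
28..29  depth  (1B, 1-aligned)
29..32  -- padding (3B)
32..36  width  (4B, 4-aligned)
36..44  channels  (8B, 4-aligned)
44..52  height  (8B, 4-aligned)
52..56  pitch  (4B, 4-aligned)
sizeof = 56, alignof = 4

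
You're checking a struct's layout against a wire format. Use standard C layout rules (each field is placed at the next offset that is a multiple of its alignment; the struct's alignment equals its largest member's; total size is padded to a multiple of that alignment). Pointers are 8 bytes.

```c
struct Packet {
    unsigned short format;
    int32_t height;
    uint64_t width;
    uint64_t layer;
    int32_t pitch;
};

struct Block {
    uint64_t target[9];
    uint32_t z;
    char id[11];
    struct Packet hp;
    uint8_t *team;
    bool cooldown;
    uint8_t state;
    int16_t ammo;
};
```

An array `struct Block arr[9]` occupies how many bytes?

1224

Packet: format at 0 (size 2, align 2) → ends 2; pad 2 to align 4 for height; height at 4 (size 4, align 4) → ends 8; width at 8 (size 8, align 8) → ends 16; layer at 16 (size 8, align 8) → ends 24; pitch at 24 (size 4, align 4) → ends 28; tail pad 4 to reach multiple of 8; total 32 bytes, alignment 8
target at 0 (size 72, align 8) → ends 72
z at 72 (size 4, align 4) → ends 76
id at 76 (size 11, align 1) → ends 87
pad 1 to align 8 for hp
hp at 88 (size 32, align 8) → ends 120
team at 120 (size 8, align 8) → ends 128
cooldown at 128 (size 1, align 1) → ends 129
state at 129 (size 1, align 1) → ends 130
ammo at 130 (size 2, align 2) → ends 132
tail pad 4 to reach multiple of 8
total 136 bytes, alignment 8
array of 9: 9 × 136 = 1224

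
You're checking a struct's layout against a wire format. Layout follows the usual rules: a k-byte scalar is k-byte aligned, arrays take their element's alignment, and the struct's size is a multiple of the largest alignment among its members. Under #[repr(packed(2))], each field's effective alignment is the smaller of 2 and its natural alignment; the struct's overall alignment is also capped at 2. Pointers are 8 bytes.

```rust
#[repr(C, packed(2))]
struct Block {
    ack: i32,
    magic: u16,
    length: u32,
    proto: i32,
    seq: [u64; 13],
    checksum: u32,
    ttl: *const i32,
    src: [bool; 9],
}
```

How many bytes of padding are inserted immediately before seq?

0

0..4  ack  (4B, 2-aligned)
4..6  magic  (2B, 2-aligned)
6..10  length  (4B, 2-aligned)
10..14  proto  (4B, 2-aligned)
14..118  seq  (104B, 2-aligned)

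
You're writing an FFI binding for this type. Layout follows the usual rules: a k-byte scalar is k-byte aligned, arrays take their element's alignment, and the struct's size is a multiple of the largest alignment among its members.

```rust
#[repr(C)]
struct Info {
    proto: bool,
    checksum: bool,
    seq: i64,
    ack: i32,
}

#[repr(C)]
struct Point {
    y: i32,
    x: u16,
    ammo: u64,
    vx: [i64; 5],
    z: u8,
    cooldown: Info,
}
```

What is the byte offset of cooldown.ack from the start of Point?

Info: @0: proto [1B, align 1] → 1; @1: checksum [1B, align 1] → 2; +6 pad (align 8); @8: seq [8B, align 8] → 16; @16: ack [4B, align 4] → 20; +4 tail pad (align 8); size 24, align 8
@0: y [4B, align 4] → 4
@4: x [2B, align 2] → 6
+2 pad (align 8)
@8: ammo [8B, align 8] → 16
@16: vx [40B, align 8] → 56
@56: z [1B, align 1] → 57
+7 pad (align 8)
@64: cooldown [24B, align 8] → 88
within Info: ack at 16
64 + 16 = 80

80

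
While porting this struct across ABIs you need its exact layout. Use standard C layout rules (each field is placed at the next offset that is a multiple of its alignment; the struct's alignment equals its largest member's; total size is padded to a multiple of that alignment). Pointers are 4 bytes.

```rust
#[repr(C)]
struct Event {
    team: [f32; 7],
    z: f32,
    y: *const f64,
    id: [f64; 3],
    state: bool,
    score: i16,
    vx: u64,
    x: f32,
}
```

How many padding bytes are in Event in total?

13

0..28  team  (28B, 4-aligned)
28..32  z  (4B, 4-aligned)
32..36  y  (4B, 4-aligned)
36..40  -- padding (4B)
40..64  id  (24B, 8-aligned)
64..65  state  (1B, 1-aligned)
65..66  -- padding (1B)
66..68  score  (2B, 2-aligned)
68..72  -- padding (4B)
72..80  vx  (8B, 8-aligned)
80..84  x  (4B, 4-aligned)
84..88  -- tail padding (4B)
sizeof = 88, alignof = 8
data bytes 75, size 88 → padding 13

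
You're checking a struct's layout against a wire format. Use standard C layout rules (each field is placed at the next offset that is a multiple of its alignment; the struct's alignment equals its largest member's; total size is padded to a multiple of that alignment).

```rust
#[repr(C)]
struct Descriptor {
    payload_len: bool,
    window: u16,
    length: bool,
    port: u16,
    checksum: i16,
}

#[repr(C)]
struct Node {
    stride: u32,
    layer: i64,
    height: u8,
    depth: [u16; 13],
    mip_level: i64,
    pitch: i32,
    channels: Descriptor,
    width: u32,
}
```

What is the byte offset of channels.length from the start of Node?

Descriptor: @0: payload_len [1B, align 1] → 1; +1 pad (align 2); @2: window [2B, align 2] → 4; @4: length [1B, align 1] → 5; +1 pad (align 2); @6: port [2B, align 2] → 8; @8: checksum [2B, align 2] → 10; size 10, align 2
@0: stride [4B, align 4] → 4
+4 pad (align 8)
@8: layer [8B, align 8] → 16
@16: height [1B, align 1] → 17
+1 pad (align 2)
@18: depth [26B, align 2] → 44
+4 pad (align 8)
@48: mip_level [8B, align 8] → 56
@56: pitch [4B, align 4] → 60
@60: channels [10B, align 2] → 70
within Descriptor: length at 4
60 + 4 = 64

64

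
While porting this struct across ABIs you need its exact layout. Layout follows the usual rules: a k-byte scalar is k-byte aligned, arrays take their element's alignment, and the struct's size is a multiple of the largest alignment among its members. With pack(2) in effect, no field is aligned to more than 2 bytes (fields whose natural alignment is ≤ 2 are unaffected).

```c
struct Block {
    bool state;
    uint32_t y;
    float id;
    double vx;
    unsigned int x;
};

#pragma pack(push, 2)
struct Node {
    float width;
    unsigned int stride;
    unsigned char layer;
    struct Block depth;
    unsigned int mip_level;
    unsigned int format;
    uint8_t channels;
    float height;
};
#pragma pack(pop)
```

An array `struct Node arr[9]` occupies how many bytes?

504

Block: @0: state [1B, align 1] → 1; +3 pad (align 4); @4: y [4B, align 4] → 8; @8: id [4B, align 4] → 12; +4 pad (align 8); @16: vx [8B, align 8] → 24; @24: x [4B, align 4] → 28; +4 tail pad (align 8); size 32, align 8
@0: width [4B, align 2] → 4
@4: stride [4B, align 2] → 8
@8: layer [1B, align 1] → 9
+1 pad (align 2)
@10: depth [32B, align 2] → 42
@42: mip_level [4B, align 2] → 46
@46: format [4B, align 2] → 50
@50: channels [1B, align 1] → 51
+1 pad (align 2)
@52: height [4B, align 2] → 56
size 56, align 2
array of 9: 9 × 56 = 504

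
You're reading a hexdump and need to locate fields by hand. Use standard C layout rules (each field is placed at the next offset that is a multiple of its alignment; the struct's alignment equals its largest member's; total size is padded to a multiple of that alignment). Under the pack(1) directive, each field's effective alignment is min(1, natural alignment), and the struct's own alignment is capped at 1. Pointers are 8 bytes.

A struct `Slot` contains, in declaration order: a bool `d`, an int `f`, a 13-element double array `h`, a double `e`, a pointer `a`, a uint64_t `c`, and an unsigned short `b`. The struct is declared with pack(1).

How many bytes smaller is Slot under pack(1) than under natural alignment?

9

natural layout:
  @0: d [1B, align 1] → 1
  +3 pad (align 4)
  @4: f [4B, align 4] → 8
  @8: h [104B, align 8] → 112
  @112: e [8B, align 8] → 120
  @120: a [8B, align 8] → 128
  @128: c [8B, align 8] → 136
  @136: b [2B, align 2] → 138
  +6 tail pad (align 8)
  size 144, align 8
packed(1) layout:
  @0: d [1B, align 1] → 1
  @1: f [4B, align 1] → 5
  @5: h [104B, align 1] → 109
  @109: e [8B, align 1] → 117
  @117: a [8B, align 1] → 125
  @125: c [8B, align 1] → 133
  @133: b [2B, align 1] → 135
  size 135, align 1
144 − 135 = 9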